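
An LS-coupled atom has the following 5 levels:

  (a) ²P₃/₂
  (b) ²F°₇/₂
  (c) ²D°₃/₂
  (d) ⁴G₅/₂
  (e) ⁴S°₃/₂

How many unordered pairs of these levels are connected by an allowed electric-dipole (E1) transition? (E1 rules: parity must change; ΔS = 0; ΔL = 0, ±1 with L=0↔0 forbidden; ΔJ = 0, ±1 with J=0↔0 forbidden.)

1

(a)–(b): forbidden (ΔL, ΔJ).
(a)–(c): allowed.
(a)–(d): forbidden (parity, ΔS, ΔL).
(a)–(e): forbidden (ΔS).
(b)–(c): forbidden (parity, ΔJ).
(b)–(d): forbidden (ΔS).
(b)–(e): forbidden (parity, ΔS, ΔL, ΔJ).
(c)–(d): forbidden (ΔS, ΔL).
(c)–(e): forbidden (parity, ΔS, ΔL).
(d)–(e): forbidden (ΔL).
Allowed pairs: 1 of 10.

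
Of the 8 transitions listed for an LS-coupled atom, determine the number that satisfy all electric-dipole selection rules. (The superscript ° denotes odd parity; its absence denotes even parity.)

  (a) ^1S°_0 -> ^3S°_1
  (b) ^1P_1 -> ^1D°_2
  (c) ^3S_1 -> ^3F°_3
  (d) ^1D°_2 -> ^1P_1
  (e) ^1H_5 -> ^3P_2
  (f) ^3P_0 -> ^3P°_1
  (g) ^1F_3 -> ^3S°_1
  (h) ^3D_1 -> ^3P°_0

(a) forbidden (parity, ΔS, ΔL fail)
(b) allowed
(c) forbidden (ΔL, ΔJ fail)
(d) allowed
(e) forbidden (parity, ΔS, ΔL, ΔJ fail)
(f) allowed
(g) forbidden (ΔS, ΔL, ΔJ fail)
(h) allowed
Total allowed: 4 of 8.

4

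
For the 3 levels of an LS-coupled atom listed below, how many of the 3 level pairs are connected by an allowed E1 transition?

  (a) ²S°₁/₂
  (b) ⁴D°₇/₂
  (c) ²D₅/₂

0

(a)–(b): forbidden (parity, ΔS, ΔL, ΔJ).
(a)–(c): forbidden (ΔL, ΔJ).
(b)–(c): forbidden (ΔS).
Allowed pairs: 0 of 3.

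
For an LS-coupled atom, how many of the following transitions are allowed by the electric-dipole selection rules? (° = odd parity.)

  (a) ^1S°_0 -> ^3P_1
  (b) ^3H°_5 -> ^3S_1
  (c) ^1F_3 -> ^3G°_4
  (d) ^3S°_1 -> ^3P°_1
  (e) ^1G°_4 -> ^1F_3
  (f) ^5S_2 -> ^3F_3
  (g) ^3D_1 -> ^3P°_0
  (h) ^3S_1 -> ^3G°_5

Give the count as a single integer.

(a) forbidden (ΔS fails)
(b) forbidden (ΔL, ΔJ fail)
(c) forbidden (ΔS fails)
(d) forbidden (parity fails)
(e) allowed
(f) forbidden (parity, ΔS, ΔL fail)
(g) allowed
(h) forbidden (ΔL, ΔJ fail)
Total allowed: 2 of 8.

2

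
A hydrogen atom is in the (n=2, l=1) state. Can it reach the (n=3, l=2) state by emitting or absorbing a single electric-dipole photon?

l: 1 → 2 (Δl = +1). Δl = ±1 ✓.
All E1 selection rules are satisfied.

allowed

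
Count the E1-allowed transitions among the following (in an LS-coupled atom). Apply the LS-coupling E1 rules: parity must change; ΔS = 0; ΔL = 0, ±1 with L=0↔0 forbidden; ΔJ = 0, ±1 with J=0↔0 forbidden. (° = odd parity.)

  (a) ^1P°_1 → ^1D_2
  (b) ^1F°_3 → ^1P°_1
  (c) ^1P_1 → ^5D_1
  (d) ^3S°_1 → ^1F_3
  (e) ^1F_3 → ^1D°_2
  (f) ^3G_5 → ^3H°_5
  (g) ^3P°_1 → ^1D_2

3

(a) allowed
(b) forbidden (parity, ΔL, ΔJ fail)
(c) forbidden (parity, ΔS fail)
(d) forbidden (ΔS, ΔL, ΔJ fail)
(e) allowed
(f) allowed
(g) forbidden (ΔS fails)
Total allowed: 3 of 7.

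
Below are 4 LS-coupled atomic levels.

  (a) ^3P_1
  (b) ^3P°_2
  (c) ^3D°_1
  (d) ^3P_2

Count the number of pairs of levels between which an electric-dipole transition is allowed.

(a)–(b): allowed.
(a)–(c): allowed.
(a)–(d): forbidden (parity).
(b)–(c): forbidden (parity).
(b)–(d): allowed.
(c)–(d): allowed.
Allowed pairs: 4 of 6.

4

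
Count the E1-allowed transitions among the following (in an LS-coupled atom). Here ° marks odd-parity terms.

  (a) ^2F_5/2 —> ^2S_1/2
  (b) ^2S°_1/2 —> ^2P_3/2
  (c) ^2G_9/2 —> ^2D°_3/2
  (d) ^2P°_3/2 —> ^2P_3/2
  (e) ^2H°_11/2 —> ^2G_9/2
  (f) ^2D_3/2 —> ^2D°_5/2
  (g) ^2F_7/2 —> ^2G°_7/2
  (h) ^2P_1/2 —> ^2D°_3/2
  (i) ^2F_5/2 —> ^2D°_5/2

(a) forbidden (parity, ΔL, ΔJ fail)
(b) allowed
(c) forbidden (ΔL, ΔJ fail)
(d) allowed
(e) allowed
(f) allowed
(g) allowed
(h) allowed
(i) allowed
Total allowed: 7 of 9.

7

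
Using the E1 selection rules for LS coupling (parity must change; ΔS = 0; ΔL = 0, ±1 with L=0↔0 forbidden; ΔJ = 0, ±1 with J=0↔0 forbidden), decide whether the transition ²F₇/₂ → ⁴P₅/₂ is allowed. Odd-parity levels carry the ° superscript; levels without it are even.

forbidden

Initial level: S=1/2, L=3, J=7/2, parity even. Final level: S=3/2, L=1, J=5/2, parity even.
Parity must change: even → even — fails.
ΔS = 0: S: 1/2 → 3/2 — fails.
ΔL = 0, ±1 (not L=0↔0): L: 3 → 1, ΔL = -2 — fails.
ΔJ = 0, ±1 (not J=0↔0): J: 7/2 → 5/2, ΔJ = -1 — passes.
Rule(s) violated: parity, ΔS, ΔL.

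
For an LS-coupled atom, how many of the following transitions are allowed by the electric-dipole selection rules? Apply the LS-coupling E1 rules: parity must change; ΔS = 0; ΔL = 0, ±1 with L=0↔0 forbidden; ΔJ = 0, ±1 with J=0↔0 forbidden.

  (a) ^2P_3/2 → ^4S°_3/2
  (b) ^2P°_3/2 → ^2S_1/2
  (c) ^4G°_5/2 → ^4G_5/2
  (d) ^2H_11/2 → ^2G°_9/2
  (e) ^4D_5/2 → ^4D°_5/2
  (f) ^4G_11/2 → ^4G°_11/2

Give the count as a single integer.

5

(a) forbidden (ΔS fails)
(b) allowed
(c) allowed
(d) allowed
(e) allowed
(f) allowed
Total allowed: 5 of 6.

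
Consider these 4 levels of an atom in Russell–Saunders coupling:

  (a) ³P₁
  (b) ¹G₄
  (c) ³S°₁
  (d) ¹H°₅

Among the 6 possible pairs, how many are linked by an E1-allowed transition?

(a)–(b): forbidden (parity, ΔS, ΔL, ΔJ).
(a)–(c): allowed.
(a)–(d): forbidden (ΔS, ΔL, ΔJ).
(b)–(c): forbidden (ΔS, ΔL, ΔJ).
(b)–(d): allowed.
(c)–(d): forbidden (parity, ΔS, ΔL, ΔJ).
Allowed pairs: 2 of 6.

2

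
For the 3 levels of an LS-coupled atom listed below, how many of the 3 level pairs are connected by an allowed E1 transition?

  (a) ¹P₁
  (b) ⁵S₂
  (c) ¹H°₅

0

(a)–(b): forbidden (parity, ΔS).
(a)–(c): forbidden (ΔL, ΔJ).
(b)–(c): forbidden (ΔS, ΔL, ΔJ).
Allowed pairs: 0 of 3.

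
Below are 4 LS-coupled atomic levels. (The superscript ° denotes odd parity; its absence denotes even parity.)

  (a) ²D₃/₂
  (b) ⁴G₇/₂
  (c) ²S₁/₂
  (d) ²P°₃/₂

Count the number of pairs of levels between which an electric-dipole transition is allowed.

2

(a)–(b): forbidden (parity, ΔS, ΔL, ΔJ).
(a)–(c): forbidden (parity, ΔL).
(a)–(d): allowed.
(b)–(c): forbidden (parity, ΔS, ΔL, ΔJ).
(b)–(d): forbidden (ΔS, ΔL, ΔJ).
(c)–(d): allowed.
Allowed pairs: 2 of 6.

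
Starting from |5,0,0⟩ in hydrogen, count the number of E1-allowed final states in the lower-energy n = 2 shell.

3

E1 requires Δl = ±1, so l_f ∈ {-1, 1}; with 0 ≤ l_f ≤ n_f−1 = 1, the allowed l_f values are {1}.
For l_f = 1: m_f ∈ {m_i−1, m_i, m_i+1} ∩ [−1, 1] = {-1, 0, 1} → 3 states.
Total: 3.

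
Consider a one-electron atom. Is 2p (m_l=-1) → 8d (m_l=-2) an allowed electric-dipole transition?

l: 1 → 2 (Δl = +1). Δl = ±1 ✓.
Δm_l = -2 − (-1) = -1. E1 requires Δm_l = 0, ±1: ✓.
All E1 selection rules are satisfied.

allowed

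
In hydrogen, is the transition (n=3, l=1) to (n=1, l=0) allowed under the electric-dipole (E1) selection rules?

allowed

Initial l = 1, final l = 0, so Δl = -1. E1 requires Δl = ±1: ok.
All E1 selection rules are satisfied.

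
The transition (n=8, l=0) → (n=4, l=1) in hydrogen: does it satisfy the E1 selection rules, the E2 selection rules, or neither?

E1

Δl = 1 − 0 = +1; l_i + l_f = 1.
E1 (Δl = ±1): satisfied.
E2 (Δl = 0,±2, l_i+l_f ≥ 2): not satisfied.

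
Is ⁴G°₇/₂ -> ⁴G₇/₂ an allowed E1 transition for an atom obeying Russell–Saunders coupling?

allowed

Reading off the term symbols: S 3/2→3/2, L 4→4, J 7/2→7/2, parity odd→even.
Parity must change: odd → even — satisfied.
ΔS = 0: S: 3/2 → 3/2 — satisfied.
ΔL = 0, ±1 (not L=0↔0): L: 4 → 4, ΔL = +0 — satisfied.
ΔJ = 0, ±1 (not J=0↔0): J: 7/2 → 7/2, ΔJ = +0 — satisfied.
All four E1 rules are satisfied.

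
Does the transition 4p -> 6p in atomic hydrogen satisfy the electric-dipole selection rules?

Initial l = 1, final l = 1, so Δl = +0. E1 requires Δl = ±1: fails.
The transition is electric-dipole forbidden.

forbidden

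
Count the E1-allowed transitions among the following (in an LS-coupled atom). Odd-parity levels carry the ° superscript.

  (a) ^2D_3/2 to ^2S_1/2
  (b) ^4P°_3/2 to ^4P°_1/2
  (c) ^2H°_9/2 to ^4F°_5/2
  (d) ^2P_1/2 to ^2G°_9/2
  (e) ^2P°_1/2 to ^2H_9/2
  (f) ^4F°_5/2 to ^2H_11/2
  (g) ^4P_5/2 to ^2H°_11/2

(a) forbidden (parity, ΔL fail)
(b) forbidden (parity fails)
(c) forbidden (parity, ΔS, ΔL, ΔJ fail)
(d) forbidden (ΔL, ΔJ fail)
(e) forbidden (ΔL, ΔJ fail)
(f) forbidden (ΔS, ΔL, ΔJ fail)
(g) forbidden (ΔS, ΔL, ΔJ fail)
Total allowed: 0 of 7.

0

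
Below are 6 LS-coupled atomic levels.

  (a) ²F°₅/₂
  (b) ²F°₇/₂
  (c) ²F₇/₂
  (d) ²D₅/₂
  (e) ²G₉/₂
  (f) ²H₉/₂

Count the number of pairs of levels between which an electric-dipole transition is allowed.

(a)–(b): forbidden (parity).
(a)–(c): allowed.
(a)–(d): allowed.
(a)–(e): forbidden (ΔJ).
(a)–(f): forbidden (ΔL, ΔJ).
(b)–(c): allowed.
(b)–(d): allowed.
(b)–(e): allowed.
(b)–(f): forbidden (ΔL).
(c)–(d): forbidden (parity).
(c)–(e): forbidden (parity).
(c)–(f): forbidden (parity, ΔL).
(d)–(e): forbidden (parity, ΔL, ΔJ).
(d)–(f): forbidden (parity, ΔL, ΔJ).
(e)–(f): forbidden (parity).
Allowed pairs: 5 of 15.

5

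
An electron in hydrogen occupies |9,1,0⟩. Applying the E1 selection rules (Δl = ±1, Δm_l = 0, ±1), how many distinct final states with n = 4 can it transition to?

4

E1 requires Δl = ±1, so l_f ∈ {0, 2}; with 0 ≤ l_f ≤ n_f−1 = 3, the allowed l_f values are {0, 2}.
For l_f = 0: m_f ∈ {m_i−1, m_i, m_i+1} ∩ [−0, 0] = {0} → 1 state.
For l_f = 2: m_f ∈ {m_i−1, m_i, m_i+1} ∩ [−2, 2] = {-1, 0, 1} → 3 states.
Total: 4.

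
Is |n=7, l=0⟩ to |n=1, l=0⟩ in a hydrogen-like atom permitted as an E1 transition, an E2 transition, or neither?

Δl = 0 − 0 = +0; l_i + l_f = 0.
E1 (Δl = ±1): not satisfied.
E2 (Δl = 0,±2, l_i+l_f ≥ 2): not satisfied.

neither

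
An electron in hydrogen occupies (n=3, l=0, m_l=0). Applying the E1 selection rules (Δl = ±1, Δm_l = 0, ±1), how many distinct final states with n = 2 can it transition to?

3

E1 requires Δl = ±1, so l_f ∈ {-1, 1}; with 0 ≤ l_f ≤ n_f−1 = 1, the allowed l_f values are {1}.
For l_f = 1: m_f ∈ {m_i−1, m_i, m_i+1} ∩ [−1, 1] = {-1, 0, 1} → 3 states.
Total: 3.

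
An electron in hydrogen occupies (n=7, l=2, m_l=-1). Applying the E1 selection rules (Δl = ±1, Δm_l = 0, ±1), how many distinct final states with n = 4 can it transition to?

5

E1 requires Δl = ±1, so l_f ∈ {1, 3}; with 0 ≤ l_f ≤ n_f−1 = 3, the allowed l_f values are {1, 3}.
For l_f = 1: m_f ∈ {m_i−1, m_i, m_i+1} ∩ [−1, 1] = {-1, 0} → 2 states.
For l_f = 3: m_f ∈ {m_i−1, m_i, m_i+1} ∩ [−3, 3] = {-2, -1, 0} → 3 states.
Total: 5.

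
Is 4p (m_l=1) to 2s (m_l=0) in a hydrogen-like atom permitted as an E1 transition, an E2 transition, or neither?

Δl = 0 − 1 = -1; l_i + l_f = 1.
Δm_l = -1.
E1 (Δl = ±1, |Δm_l| ≤ 1): satisfied.
E2 (Δl = 0,±2, l_i+l_f ≥ 2, |Δm_l| ≤ 2): not satisfied.

E1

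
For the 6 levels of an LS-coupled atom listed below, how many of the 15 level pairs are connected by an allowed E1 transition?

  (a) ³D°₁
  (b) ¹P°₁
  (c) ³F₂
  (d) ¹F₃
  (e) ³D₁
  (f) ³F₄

(a)–(b): forbidden (parity, ΔS).
(a)–(c): allowed.
(a)–(d): forbidden (ΔS, ΔJ).
(a)–(e): allowed.
(a)–(f): forbidden (ΔJ).
(b)–(c): forbidden (ΔS, ΔL).
(b)–(d): forbidden (ΔL, ΔJ).
(b)–(e): forbidden (ΔS).
(b)–(f): forbidden (ΔS, ΔL, ΔJ).
(c)–(d): forbidden (parity, ΔS).
(c)–(e): forbidden (parity).
(c)–(f): forbidden (parity, ΔJ).
(d)–(e): forbidden (parity, ΔS, ΔJ).
(d)–(f): forbidden (parity, ΔS).
(e)–(f): forbidden (parity, ΔJ).
Allowed pairs: 2 of 15.

2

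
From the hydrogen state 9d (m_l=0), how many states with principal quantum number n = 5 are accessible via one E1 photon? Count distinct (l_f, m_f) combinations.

6

E1 requires Δl = ±1, so l_f ∈ {1, 3}; with 0 ≤ l_f ≤ n_f−1 = 4, the allowed l_f values are {1, 3}.
For l_f = 1: m_f ∈ {m_i−1, m_i, m_i+1} ∩ [−1, 1] = {-1, 0, 1} → 3 states.
For l_f = 3: m_f ∈ {m_i−1, m_i, m_i+1} ∩ [−3, 3] = {-1, 0, 1} → 3 states.
Total: 6.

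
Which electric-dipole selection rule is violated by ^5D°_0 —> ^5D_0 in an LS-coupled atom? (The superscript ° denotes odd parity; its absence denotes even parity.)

ΔJ = 0, ±1 (not J=0↔0): J: 0 → 0, ΔJ = +0 — violated.
ΔS = 0: S: 2 → 2 — satisfied.
ΔL = 0, ±1 (not L=0↔0): L: 2 → 2, ΔL = +0 — satisfied.
Parity must change: odd → even — satisfied.

the J=0 ↔ J=0 exclusion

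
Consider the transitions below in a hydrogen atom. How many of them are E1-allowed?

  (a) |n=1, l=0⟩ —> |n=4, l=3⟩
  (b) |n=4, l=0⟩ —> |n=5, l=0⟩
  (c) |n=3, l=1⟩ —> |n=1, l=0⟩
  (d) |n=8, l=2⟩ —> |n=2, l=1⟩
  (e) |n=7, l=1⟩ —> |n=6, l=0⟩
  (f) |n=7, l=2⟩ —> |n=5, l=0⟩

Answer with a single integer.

(a) forbidden — Δl = +3 (E1 requires Δl = ±1)
(b) forbidden — Δl = +0 (E1 requires Δl = ±1)
(c) allowed
(d) allowed
(e) allowed
(f) forbidden — Δl = -2 (E1 requires Δl = ±1)
Total allowed: 3 of 6.

3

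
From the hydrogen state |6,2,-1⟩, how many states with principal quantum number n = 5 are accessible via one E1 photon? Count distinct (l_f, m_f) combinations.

5

E1 requires Δl = ±1, so l_f ∈ {1, 3}; with 0 ≤ l_f ≤ n_f−1 = 4, the allowed l_f values are {1, 3}.
For l_f = 1: m_f ∈ {m_i−1, m_i, m_i+1} ∩ [−1, 1] = {-1, 0} → 2 states.
For l_f = 3: m_f ∈ {m_i−1, m_i, m_i+1} ∩ [−3, 3] = {-2, -1, 0} → 3 states.
Total: 5.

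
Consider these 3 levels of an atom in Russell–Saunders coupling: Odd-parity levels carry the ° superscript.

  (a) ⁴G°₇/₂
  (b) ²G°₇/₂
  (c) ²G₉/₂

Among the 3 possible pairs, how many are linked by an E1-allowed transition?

(a)–(b): forbidden (parity, ΔS).
(a)–(c): forbidden (ΔS).
(b)–(c): allowed.
Allowed pairs: 1 of 3.

1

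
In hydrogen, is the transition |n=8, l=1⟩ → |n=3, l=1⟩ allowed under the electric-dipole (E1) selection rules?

Initial l = 1, final l = 1, so Δl = +0. E1 requires Δl = ±1: violated.
The transition is electric-dipole forbidden.

forbidden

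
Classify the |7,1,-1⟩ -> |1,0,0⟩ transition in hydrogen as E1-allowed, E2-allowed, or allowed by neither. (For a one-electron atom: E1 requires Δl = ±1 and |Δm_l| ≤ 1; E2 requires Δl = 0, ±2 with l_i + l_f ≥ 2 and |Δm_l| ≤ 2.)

Δl = 0 − 1 = -1; l_i + l_f = 1.
Δm_l = +1.
E1 (Δl = ±1, |Δm_l| ≤ 1): satisfied.
E2 (Δl = 0,±2, l_i+l_f ≥ 2, |Δm_l| ≤ 2): not satisfied.

E1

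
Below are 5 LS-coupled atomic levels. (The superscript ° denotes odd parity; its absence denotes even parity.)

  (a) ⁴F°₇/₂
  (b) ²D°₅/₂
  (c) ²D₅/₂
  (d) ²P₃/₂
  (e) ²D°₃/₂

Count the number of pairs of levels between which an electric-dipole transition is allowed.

(a)–(b): forbidden (parity, ΔS).
(a)–(c): forbidden (ΔS).
(a)–(d): forbidden (ΔS, ΔL, ΔJ).
(a)–(e): forbidden (parity, ΔS, ΔJ).
(b)–(c): allowed.
(b)–(d): allowed.
(b)–(e): forbidden (parity).
(c)–(d): forbidden (parity).
(c)–(e): allowed.
(d)–(e): allowed.
Allowed pairs: 4 of 10.

4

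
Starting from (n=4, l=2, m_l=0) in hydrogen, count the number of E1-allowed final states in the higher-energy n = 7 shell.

6

E1 requires Δl = ±1, so l_f ∈ {1, 3}; with 0 ≤ l_f ≤ n_f−1 = 6, the allowed l_f values are {1, 3}.
For l_f = 1: m_f ∈ {m_i−1, m_i, m_i+1} ∩ [−1, 1] = {-1, 0, 1} → 3 states.
For l_f = 3: m_f ∈ {m_i−1, m_i, m_i+1} ∩ [−3, 3] = {-1, 0, 1} → 3 states.
Total: 6.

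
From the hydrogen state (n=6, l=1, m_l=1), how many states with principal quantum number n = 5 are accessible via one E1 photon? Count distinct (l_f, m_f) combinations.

E1 requires Δl = ±1, so l_f ∈ {0, 2}; with 0 ≤ l_f ≤ n_f−1 = 4, the allowed l_f values are {0, 2}.
For l_f = 0: m_f ∈ {m_i−1, m_i, m_i+1} ∩ [−0, 0] = {0} → 1 state.
For l_f = 2: m_f ∈ {m_i−1, m_i, m_i+1} ∩ [−2, 2] = {0, 1, 2} → 3 states.
Total: 4.

4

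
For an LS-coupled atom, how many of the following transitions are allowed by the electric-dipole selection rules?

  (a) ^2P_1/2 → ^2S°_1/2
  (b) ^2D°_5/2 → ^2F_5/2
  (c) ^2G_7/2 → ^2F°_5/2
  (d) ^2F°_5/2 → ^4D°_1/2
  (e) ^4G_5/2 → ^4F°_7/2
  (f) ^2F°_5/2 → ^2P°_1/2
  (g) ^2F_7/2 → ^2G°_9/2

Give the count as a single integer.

(a) allowed
(b) allowed
(c) allowed
(d) forbidden (parity, ΔS, ΔJ fail)
(e) allowed
(f) forbidden (parity, ΔL, ΔJ fail)
(g) allowed
Total allowed: 5 of 7.

5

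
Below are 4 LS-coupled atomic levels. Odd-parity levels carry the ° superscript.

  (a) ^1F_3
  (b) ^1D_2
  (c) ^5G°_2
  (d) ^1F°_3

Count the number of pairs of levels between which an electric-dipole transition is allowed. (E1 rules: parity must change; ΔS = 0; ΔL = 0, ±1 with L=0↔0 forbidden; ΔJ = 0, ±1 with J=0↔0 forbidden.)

(a)–(b): forbidden (parity).
(a)–(c): forbidden (ΔS).
(a)–(d): allowed.
(b)–(c): forbidden (ΔS, ΔL).
(b)–(d): allowed.
(c)–(d): forbidden (parity, ΔS).
Allowed pairs: 2 of 6.

2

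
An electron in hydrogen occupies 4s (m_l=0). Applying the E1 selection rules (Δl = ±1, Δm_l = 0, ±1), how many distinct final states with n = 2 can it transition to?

E1 requires Δl = ±1, so l_f ∈ {-1, 1}; with 0 ≤ l_f ≤ n_f−1 = 1, the allowed l_f values are {1}.
For l_f = 1: m_f ∈ {m_i−1, m_i, m_i+1} ∩ [−1, 1] = {-1, 0, 1} → 3 states.
Total: 3.

3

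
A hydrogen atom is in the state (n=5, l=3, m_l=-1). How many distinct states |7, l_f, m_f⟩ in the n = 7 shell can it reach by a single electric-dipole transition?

6

E1 requires Δl = ±1, so l_f ∈ {2, 4}; with 0 ≤ l_f ≤ n_f−1 = 6, the allowed l_f values are {2, 4}.
For l_f = 2: m_f ∈ {m_i−1, m_i, m_i+1} ∩ [−2, 2] = {-2, -1, 0} → 3 states.
For l_f = 4: m_f ∈ {m_i−1, m_i, m_i+1} ∩ [−4, 4] = {-2, -1, 0} → 3 states.
Total: 6.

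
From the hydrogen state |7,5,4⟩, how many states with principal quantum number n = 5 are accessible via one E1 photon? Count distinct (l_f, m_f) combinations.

2

E1 requires Δl = ±1, so l_f ∈ {4, 6}; with 0 ≤ l_f ≤ n_f−1 = 4, the allowed l_f values are {4}.
For l_f = 4: m_f ∈ {m_i−1, m_i, m_i+1} ∩ [−4, 4] = {3, 4} → 2 states.
Total: 2.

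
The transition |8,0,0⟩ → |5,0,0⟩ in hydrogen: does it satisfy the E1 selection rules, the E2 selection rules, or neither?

Δl = 0 − 0 = +0; l_i + l_f = 0.
Δm_l = +0.
E1 (Δl = ±1, |Δm_l| ≤ 1): not satisfied.
E2 (Δl = 0,±2, l_i+l_f ≥ 2, |Δm_l| ≤ 2): not satisfied.

neither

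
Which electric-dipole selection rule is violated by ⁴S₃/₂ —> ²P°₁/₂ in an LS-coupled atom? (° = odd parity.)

the ΔS = 0 rule

Parity must change: even → odd — ✓.
ΔS = 0: S: 3/2 → 1/2 — ✗.
ΔL = 0, ±1 (not L=0↔0): L: 0 → 1, ΔL = +1 — ✓.
ΔJ = 0, ±1 (not J=0↔0): J: 3/2 → 1/2, ΔJ = -1 — ✓.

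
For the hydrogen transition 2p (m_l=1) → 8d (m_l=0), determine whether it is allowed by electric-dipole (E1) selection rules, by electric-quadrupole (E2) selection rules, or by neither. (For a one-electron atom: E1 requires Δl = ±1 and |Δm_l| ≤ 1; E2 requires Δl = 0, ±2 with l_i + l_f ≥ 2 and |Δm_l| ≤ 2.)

Δl = 2 − 1 = +1; l_i + l_f = 3.
Δm_l = -1.
E1 (Δl = ±1, |Δm_l| ≤ 1): satisfied.
E2 (Δl = 0,±2, l_i+l_f ≥ 2, |Δm_l| ≤ 2): not satisfied.

E1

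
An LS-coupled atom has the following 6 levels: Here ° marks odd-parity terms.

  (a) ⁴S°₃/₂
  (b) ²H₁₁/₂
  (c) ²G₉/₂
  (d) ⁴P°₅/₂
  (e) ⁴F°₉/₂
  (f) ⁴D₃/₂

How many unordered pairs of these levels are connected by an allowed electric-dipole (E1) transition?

1

(a)–(b): forbidden (ΔS, ΔL, ΔJ).
(a)–(c): forbidden (ΔS, ΔL, ΔJ).
(a)–(d): forbidden (parity).
(a)–(e): forbidden (parity, ΔL, ΔJ).
(a)–(f): forbidden (ΔL).
(b)–(c): forbidden (parity).
(b)–(d): forbidden (ΔS, ΔL, ΔJ).
(b)–(e): forbidden (ΔS, ΔL).
(b)–(f): forbidden (parity, ΔS, ΔL, ΔJ).
(c)–(d): forbidden (ΔS, ΔL, ΔJ).
(c)–(e): forbidden (ΔS).
(c)–(f): forbidden (parity, ΔS, ΔL, ΔJ).
(d)–(e): forbidden (parity, ΔL, ΔJ).
(d)–(f): allowed.
(e)–(f): forbidden (ΔJ).
Allowed pairs: 1 of 15.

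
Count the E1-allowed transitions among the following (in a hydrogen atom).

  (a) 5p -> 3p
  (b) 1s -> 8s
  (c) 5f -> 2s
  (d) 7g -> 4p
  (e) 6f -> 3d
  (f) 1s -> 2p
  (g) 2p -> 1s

(a) forbidden — Δl = +0 (E1 requires Δl = ±1)
(b) forbidden — Δl = +0 (E1 requires Δl = ±1)
(c) forbidden — Δl = -3 (E1 requires Δl = ±1)
(d) forbidden — Δl = -3 (E1 requires Δl = ±1)
(e) allowed
(f) allowed
(g) allowed
Total allowed: 3 of 7.

3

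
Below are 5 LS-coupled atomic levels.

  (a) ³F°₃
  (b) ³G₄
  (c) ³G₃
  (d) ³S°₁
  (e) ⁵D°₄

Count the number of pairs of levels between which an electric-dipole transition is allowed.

2

(a)–(b): allowed.
(a)–(c): allowed.
(a)–(d): forbidden (parity, ΔL, ΔJ).
(a)–(e): forbidden (parity, ΔS).
(b)–(c): forbidden (parity).
(b)–(d): forbidden (ΔL, ΔJ).
(b)–(e): forbidden (ΔS, ΔL).
(c)–(d): forbidden (ΔL, ΔJ).
(c)–(e): forbidden (ΔS, ΔL).
(d)–(e): forbidden (parity, ΔS, ΔL, ΔJ).
Allowed pairs: 2 of 10.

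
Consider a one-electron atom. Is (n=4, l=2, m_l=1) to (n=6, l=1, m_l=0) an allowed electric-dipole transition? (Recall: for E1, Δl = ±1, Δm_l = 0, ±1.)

allowed

Δl = 1 − 2 = -1; the E1 rule Δl = ±1 is passes.
Δm_l = 0 − (1) = -1. E1 requires Δm_l = 0, ±1: passes.
All E1 selection rules are satisfied.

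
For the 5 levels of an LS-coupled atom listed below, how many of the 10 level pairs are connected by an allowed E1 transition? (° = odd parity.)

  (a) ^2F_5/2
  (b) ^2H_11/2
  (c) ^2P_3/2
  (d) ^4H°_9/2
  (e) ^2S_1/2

0

(a)–(b): forbidden (parity, ΔL, ΔJ).
(a)–(c): forbidden (parity, ΔL).
(a)–(d): forbidden (ΔS, ΔL, ΔJ).
(a)–(e): forbidden (parity, ΔL, ΔJ).
(b)–(c): forbidden (parity, ΔL, ΔJ).
(b)–(d): forbidden (ΔS).
(b)–(e): forbidden (parity, ΔL, ΔJ).
(c)–(d): forbidden (ΔS, ΔL, ΔJ).
(c)–(e): forbidden (parity).
(d)–(e): forbidden (ΔS, ΔL, ΔJ).
Allowed pairs: 0 of 10.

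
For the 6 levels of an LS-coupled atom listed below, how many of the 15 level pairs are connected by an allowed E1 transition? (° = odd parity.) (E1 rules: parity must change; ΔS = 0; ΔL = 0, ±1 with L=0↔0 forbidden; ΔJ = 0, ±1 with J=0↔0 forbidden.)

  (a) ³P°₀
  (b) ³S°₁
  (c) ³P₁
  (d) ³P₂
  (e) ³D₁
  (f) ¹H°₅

(a)–(b): forbidden (parity).
(a)–(c): allowed.
(a)–(d): forbidden (ΔJ).
(a)–(e): allowed.
(a)–(f): forbidden (parity, ΔS, ΔL, ΔJ).
(b)–(c): allowed.
(b)–(d): allowed.
(b)–(e): forbidden (ΔL).
(b)–(f): forbidden (parity, ΔS, ΔL, ΔJ).
(c)–(d): forbidden (parity).
(c)–(e): forbidden (parity).
(c)–(f): forbidden (ΔS, ΔL, ΔJ).
(d)–(e): forbidden (parity).
(d)–(f): forbidden (ΔS, ΔL, ΔJ).
(e)–(f): forbidden (ΔS, ΔL, ΔJ).
Allowed pairs: 4 of 15.

4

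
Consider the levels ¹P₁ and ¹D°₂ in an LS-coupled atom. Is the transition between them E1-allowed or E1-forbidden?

allowed

Initial level: S=0, L=1, J=1, parity even. Final level: S=0, L=2, J=2, parity odd.
ΔL = 0, ±1 (not L=0↔0): L: 1 → 2, ΔL = +1 — passes.
Parity must change: even → odd — passes.
ΔJ = 0, ±1 (not J=0↔0): J: 1 → 2, ΔJ = +1 — passes.
ΔS = 0: S: 0 → 0 — passes.
All four E1 rules are satisfied.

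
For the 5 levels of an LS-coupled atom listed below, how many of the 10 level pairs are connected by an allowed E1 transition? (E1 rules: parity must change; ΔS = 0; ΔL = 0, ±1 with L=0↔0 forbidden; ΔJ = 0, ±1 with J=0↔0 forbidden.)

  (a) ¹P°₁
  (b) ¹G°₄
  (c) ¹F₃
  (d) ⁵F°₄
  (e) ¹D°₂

2

(a)–(b): forbidden (parity, ΔL, ΔJ).
(a)–(c): forbidden (ΔL, ΔJ).
(a)–(d): forbidden (parity, ΔS, ΔL, ΔJ).
(a)–(e): forbidden (parity).
(b)–(c): allowed.
(b)–(d): forbidden (parity, ΔS).
(b)–(e): forbidden (parity, ΔL, ΔJ).
(c)–(d): forbidden (ΔS).
(c)–(e): allowed.
(d)–(e): forbidden (parity, ΔS, ΔJ).
Allowed pairs: 2 of 10.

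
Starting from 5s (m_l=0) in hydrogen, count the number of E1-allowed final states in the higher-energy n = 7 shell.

3

E1 requires Δl = ±1, so l_f ∈ {-1, 1}; with 0 ≤ l_f ≤ n_f−1 = 6, the allowed l_f values are {1}.
For l_f = 1: m_f ∈ {m_i−1, m_i, m_i+1} ∩ [−1, 1] = {-1, 0, 1} → 3 states.
Total: 3.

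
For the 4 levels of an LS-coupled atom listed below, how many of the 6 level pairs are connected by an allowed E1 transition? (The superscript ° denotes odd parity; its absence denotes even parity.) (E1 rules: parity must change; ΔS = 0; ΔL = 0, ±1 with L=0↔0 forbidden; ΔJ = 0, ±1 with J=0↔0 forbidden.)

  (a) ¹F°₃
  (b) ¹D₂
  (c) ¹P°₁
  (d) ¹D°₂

(a)–(b): allowed.
(a)–(c): forbidden (parity, ΔL, ΔJ).
(a)–(d): forbidden (parity).
(b)–(c): allowed.
(b)–(d): allowed.
(c)–(d): forbidden (parity).
Allowed pairs: 3 of 6.

3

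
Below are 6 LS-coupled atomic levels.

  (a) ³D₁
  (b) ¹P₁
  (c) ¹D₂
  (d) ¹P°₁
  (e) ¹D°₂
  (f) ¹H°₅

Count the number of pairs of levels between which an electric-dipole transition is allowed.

4

(a)–(b): forbidden (parity, ΔS).
(a)–(c): forbidden (parity, ΔS).
(a)–(d): forbidden (ΔS).
(a)–(e): forbidden (ΔS).
(a)–(f): forbidden (ΔS, ΔL, ΔJ).
(b)–(c): forbidden (parity).
(b)–(d): allowed.
(b)–(e): allowed.
(b)–(f): forbidden (ΔL, ΔJ).
(c)–(d): allowed.
(c)–(e): allowed.
(c)–(f): forbidden (ΔL, ΔJ).
(d)–(e): forbidden (parity).
(d)–(f): forbidden (parity, ΔL, ΔJ).
(e)–(f): forbidden (parity, ΔL, ΔJ).
Allowed pairs: 4 of 15.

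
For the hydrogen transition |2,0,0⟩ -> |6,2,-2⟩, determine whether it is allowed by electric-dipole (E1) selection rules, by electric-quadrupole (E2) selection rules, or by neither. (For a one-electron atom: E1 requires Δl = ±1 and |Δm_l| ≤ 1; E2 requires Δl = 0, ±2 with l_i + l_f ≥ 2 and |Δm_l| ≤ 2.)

E2

Δl = 2 − 0 = +2; l_i + l_f = 2.
Δm_l = -2.
E1 (Δl = ±1, |Δm_l| ≤ 1): not satisfied.
E2 (Δl = 0,±2, l_i+l_f ≥ 2, |Δm_l| ≤ 2): satisfied.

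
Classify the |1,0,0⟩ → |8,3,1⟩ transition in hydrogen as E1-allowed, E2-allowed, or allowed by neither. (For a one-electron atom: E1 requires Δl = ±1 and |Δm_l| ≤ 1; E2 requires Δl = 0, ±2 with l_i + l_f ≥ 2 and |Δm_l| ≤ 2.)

Δl = 3 − 0 = +3; l_i + l_f = 3.
Δm_l = +1.
E1 (Δl = ±1, |Δm_l| ≤ 1): not satisfied.
E2 (Δl = 0,±2, l_i+l_f ≥ 2, |Δm_l| ≤ 2): not satisfied.

neither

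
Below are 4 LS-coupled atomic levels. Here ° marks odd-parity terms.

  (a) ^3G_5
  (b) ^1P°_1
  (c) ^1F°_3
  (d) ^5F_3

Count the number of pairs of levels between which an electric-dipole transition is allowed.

(a)–(b): forbidden (ΔS, ΔL, ΔJ).
(a)–(c): forbidden (ΔS, ΔJ).
(a)–(d): forbidden (parity, ΔS, ΔJ).
(b)–(c): forbidden (parity, ΔL, ΔJ).
(b)–(d): forbidden (ΔS, ΔL, ΔJ).
(c)–(d): forbidden (ΔS).
Allowed pairs: 0 of 6.

0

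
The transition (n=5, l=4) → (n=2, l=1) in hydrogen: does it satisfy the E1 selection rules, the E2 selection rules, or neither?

neither

Δl = 1 − 4 = -3; l_i + l_f = 5.
E1 (Δl = ±1): not satisfied.
E2 (Δl = 0,±2, l_i+l_f ≥ 2): not satisfied.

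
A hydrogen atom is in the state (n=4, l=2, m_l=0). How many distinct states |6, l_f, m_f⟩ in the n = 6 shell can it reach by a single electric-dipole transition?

6

E1 requires Δl = ±1, so l_f ∈ {1, 3}; with 0 ≤ l_f ≤ n_f−1 = 5, the allowed l_f values are {1, 3}.
For l_f = 1: m_f ∈ {m_i−1, m_i, m_i+1} ∩ [−1, 1] = {-1, 0, 1} → 3 states.
For l_f = 3: m_f ∈ {m_i−1, m_i, m_i+1} ∩ [−3, 3] = {-1, 0, 1} → 3 states.
Total: 6.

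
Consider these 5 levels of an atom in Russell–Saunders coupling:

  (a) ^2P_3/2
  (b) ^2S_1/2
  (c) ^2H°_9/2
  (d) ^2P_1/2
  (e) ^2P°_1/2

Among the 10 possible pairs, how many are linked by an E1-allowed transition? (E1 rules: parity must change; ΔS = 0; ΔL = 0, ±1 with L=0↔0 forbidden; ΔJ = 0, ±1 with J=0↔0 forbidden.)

(a)–(b): forbidden (parity).
(a)–(c): forbidden (ΔL, ΔJ).
(a)–(d): forbidden (parity).
(a)–(e): allowed.
(b)–(c): forbidden (ΔL, ΔJ).
(b)–(d): forbidden (parity).
(b)–(e): allowed.
(c)–(d): forbidden (ΔL, ΔJ).
(c)–(e): forbidden (parity, ΔL, ΔJ).
(d)–(e): allowed.
Allowed pairs: 3 of 10.

3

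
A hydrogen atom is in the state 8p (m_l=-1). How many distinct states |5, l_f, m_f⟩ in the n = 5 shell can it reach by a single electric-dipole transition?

4

E1 requires Δl = ±1, so l_f ∈ {0, 2}; with 0 ≤ l_f ≤ n_f−1 = 4, the allowed l_f values are {0, 2}.
For l_f = 0: m_f ∈ {m_i−1, m_i, m_i+1} ∩ [−0, 0] = {0} → 1 state.
For l_f = 2: m_f ∈ {m_i−1, m_i, m_i+1} ∩ [−2, 2] = {-2, -1, 0} → 3 states.
Total: 4.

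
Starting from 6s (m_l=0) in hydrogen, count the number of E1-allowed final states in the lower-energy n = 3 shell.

E1 requires Δl = ±1, so l_f ∈ {-1, 1}; with 0 ≤ l_f ≤ n_f−1 = 2, the allowed l_f values are {1}.
For l_f = 1: m_f ∈ {m_i−1, m_i, m_i+1} ∩ [−1, 1] = {-1, 0, 1} → 3 states.
Total: 3.

3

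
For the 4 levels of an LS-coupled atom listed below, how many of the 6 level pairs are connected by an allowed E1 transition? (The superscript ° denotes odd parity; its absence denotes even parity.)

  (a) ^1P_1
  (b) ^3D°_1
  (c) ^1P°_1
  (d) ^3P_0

2

(a)–(b): forbidden (ΔS).
(a)–(c): allowed.
(a)–(d): forbidden (parity, ΔS).
(b)–(c): forbidden (parity, ΔS).
(b)–(d): allowed.
(c)–(d): forbidden (ΔS).
Allowed pairs: 2 of 6.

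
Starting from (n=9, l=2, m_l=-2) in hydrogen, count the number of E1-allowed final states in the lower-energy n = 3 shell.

E1 requires Δl = ±1, so l_f ∈ {1, 3}; with 0 ≤ l_f ≤ n_f−1 = 2, the allowed l_f values are {1}.
For l_f = 1: m_f ∈ {m_i−1, m_i, m_i+1} ∩ [−1, 1] = {-1} → 1 state.
Total: 1.

1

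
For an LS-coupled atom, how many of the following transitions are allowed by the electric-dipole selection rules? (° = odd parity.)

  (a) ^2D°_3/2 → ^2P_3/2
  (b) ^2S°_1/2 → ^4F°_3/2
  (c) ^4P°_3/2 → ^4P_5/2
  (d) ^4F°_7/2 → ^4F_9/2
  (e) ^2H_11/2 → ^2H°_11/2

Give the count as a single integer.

(a) allowed
(b) forbidden (parity, ΔS, ΔL fail)
(c) allowed
(d) allowed
(e) allowed
Total allowed: 4 of 5.

4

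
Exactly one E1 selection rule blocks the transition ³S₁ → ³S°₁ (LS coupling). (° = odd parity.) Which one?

the L=0 ↔ L=0 exclusion

Reading off the term symbols: S 1→1, L 0→0, J 1→1, parity even→odd.
ΔL = 0, ±1 (not L=0↔0): L: 0 → 0, ΔL = +0 — ✗.
ΔJ = 0, ±1 (not J=0↔0): J: 1 → 1, ΔJ = +0 — ✓.
ΔS = 0: S: 1 → 1 — ✓.
Parity must change: even → odd — ✓.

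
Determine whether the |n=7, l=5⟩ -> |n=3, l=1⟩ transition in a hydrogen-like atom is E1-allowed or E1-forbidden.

Initial l = 5, final l = 1, so Δl = -4. E1 requires Δl = ±1: ✗.
The transition is electric-dipole forbidden.

forbidden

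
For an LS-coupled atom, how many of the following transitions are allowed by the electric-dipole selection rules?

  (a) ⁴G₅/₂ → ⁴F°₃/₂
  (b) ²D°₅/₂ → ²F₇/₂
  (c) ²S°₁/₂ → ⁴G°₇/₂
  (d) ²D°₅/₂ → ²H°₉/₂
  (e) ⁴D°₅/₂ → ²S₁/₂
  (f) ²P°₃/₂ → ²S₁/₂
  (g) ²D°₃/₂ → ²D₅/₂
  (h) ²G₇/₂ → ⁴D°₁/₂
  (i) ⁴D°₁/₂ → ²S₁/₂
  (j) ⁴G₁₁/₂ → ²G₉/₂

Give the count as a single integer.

4

(a) allowed
(b) allowed
(c) forbidden (parity, ΔS, ΔL, ΔJ fail)
(d) forbidden (parity, ΔL, ΔJ fail)
(e) forbidden (ΔS, ΔL, ΔJ fail)
(f) allowed
(g) allowed
(h) forbidden (ΔS, ΔL, ΔJ fail)
(i) forbidden (ΔS, ΔL fail)
(j) forbidden (parity, ΔS fail)
Total allowed: 4 of 10.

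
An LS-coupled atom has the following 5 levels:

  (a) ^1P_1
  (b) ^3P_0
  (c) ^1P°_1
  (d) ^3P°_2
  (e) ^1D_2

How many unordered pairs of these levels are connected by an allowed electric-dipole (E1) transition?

(a)–(b): forbidden (parity, ΔS).
(a)–(c): allowed.
(a)–(d): forbidden (ΔS).
(a)–(e): forbidden (parity).
(b)–(c): forbidden (ΔS).
(b)–(d): forbidden (ΔJ).
(b)–(e): forbidden (parity, ΔS, ΔJ).
(c)–(d): forbidden (parity, ΔS).
(c)–(e): allowed.
(d)–(e): forbidden (ΔS).
Allowed pairs: 2 of 10.

2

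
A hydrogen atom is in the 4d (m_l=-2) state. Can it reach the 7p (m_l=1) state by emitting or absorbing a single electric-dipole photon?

Initial l = 2, final l = 1, so Δl = -1. E1 requires Δl = ±1: ✓.
Δm_l = 1 − (-2) = +3. E1 requires Δm_l = 0, ±1: ✗.
The transition is electric-dipole forbidden.

forbidden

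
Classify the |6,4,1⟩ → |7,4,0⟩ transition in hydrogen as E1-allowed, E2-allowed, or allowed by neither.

E2

Δl = 4 − 4 = +0; l_i + l_f = 8.
Δm_l = -1.
E1 (Δl = ±1, |Δm_l| ≤ 1): not satisfied.
E2 (Δl = 0,±2, l_i+l_f ≥ 2, |Δm_l| ≤ 2): satisfied.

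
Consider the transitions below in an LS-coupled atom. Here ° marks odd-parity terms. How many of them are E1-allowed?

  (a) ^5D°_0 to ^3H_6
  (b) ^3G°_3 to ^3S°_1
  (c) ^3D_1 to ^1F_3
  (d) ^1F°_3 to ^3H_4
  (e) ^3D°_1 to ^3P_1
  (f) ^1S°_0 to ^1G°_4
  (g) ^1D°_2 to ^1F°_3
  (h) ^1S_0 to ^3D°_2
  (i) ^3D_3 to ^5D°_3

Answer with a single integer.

1

(a) forbidden (ΔS, ΔL, ΔJ fail)
(b) forbidden (parity, ΔL, ΔJ fail)
(c) forbidden (parity, ΔS, ΔJ fail)
(d) forbidden (ΔS, ΔL fail)
(e) allowed
(f) forbidden (parity, ΔL, ΔJ fail)
(g) forbidden (parity fails)
(h) forbidden (ΔS, ΔL, ΔJ fail)
(i) forbidden (ΔS fails)
Total allowed: 1 of 9.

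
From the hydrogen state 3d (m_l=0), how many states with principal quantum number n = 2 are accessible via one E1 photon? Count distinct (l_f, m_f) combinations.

E1 requires Δl = ±1, so l_f ∈ {1, 3}; with 0 ≤ l_f ≤ n_f−1 = 1, the allowed l_f values are {1}.
For l_f = 1: m_f ∈ {m_i−1, m_i, m_i+1} ∩ [−1, 1] = {-1, 0, 1} → 3 states.
Total: 3.

3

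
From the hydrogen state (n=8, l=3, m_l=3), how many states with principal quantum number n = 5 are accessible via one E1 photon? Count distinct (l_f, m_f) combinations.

4

E1 requires Δl = ±1, so l_f ∈ {2, 4}; with 0 ≤ l_f ≤ n_f−1 = 4, the allowed l_f values are {2, 4}.
For l_f = 2: m_f ∈ {m_i−1, m_i, m_i+1} ∩ [−2, 2] = {2} → 1 state.
For l_f = 4: m_f ∈ {m_i−1, m_i, m_i+1} ∩ [−4, 4] = {2, 3, 4} → 3 states.
Total: 4.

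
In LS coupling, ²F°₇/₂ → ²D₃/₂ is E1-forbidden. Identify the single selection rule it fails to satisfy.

the ΔJ = 0, ±1 rule

Parity must change: odd → even — satisfied.
ΔS = 0: S: 1/2 → 1/2 — satisfied.
ΔL = 0, ±1 (not L=0↔0): L: 3 → 2, ΔL = -1 — satisfied.
ΔJ = 0, ±1 (not J=0↔0): J: 7/2 → 3/2, ΔJ = -2 — violated.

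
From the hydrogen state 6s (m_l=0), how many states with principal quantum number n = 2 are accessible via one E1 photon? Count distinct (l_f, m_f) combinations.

3

E1 requires Δl = ±1, so l_f ∈ {-1, 1}; with 0 ≤ l_f ≤ n_f−1 = 1, the allowed l_f values are {1}.
For l_f = 1: m_f ∈ {m_i−1, m_i, m_i+1} ∩ [−1, 1] = {-1, 0, 1} → 3 states.
Total: 3.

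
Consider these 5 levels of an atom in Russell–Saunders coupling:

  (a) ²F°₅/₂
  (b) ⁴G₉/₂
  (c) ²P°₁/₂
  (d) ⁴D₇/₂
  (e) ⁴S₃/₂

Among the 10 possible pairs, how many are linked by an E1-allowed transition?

0

(a)–(b): forbidden (ΔS, ΔJ).
(a)–(c): forbidden (parity, ΔL, ΔJ).
(a)–(d): forbidden (ΔS).
(a)–(e): forbidden (ΔS, ΔL).
(b)–(c): forbidden (ΔS, ΔL, ΔJ).
(b)–(d): forbidden (parity, ΔL).
(b)–(e): forbidden (parity, ΔL, ΔJ).
(c)–(d): forbidden (ΔS, ΔJ).
(c)–(e): forbidden (ΔS).
(d)–(e): forbidden (parity, ΔL, ΔJ).
Allowed pairs: 0 of 10.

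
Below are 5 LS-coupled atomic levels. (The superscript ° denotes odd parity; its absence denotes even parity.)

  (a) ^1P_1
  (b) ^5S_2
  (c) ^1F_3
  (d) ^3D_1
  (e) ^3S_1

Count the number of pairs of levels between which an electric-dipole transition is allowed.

0

(a)–(b): forbidden (parity, ΔS).
(a)–(c): forbidden (parity, ΔL, ΔJ).
(a)–(d): forbidden (parity, ΔS).
(a)–(e): forbidden (parity, ΔS).
(b)–(c): forbidden (parity, ΔS, ΔL).
(b)–(d): forbidden (parity, ΔS, ΔL).
(b)–(e): forbidden (parity, ΔS, ΔL).
(c)–(d): forbidden (parity, ΔS, ΔJ).
(c)–(e): forbidden (parity, ΔS, ΔL, ΔJ).
(d)–(e): forbidden (parity, ΔL).
Allowed pairs: 0 of 10.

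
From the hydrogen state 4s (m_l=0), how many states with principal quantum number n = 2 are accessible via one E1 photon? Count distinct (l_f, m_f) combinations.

E1 requires Δl = ±1, so l_f ∈ {-1, 1}; with 0 ≤ l_f ≤ n_f−1 = 1, the allowed l_f values are {1}.
For l_f = 1: m_f ∈ {m_i−1, m_i, m_i+1} ∩ [−1, 1] = {-1, 0, 1} → 3 states.
Total: 3.

3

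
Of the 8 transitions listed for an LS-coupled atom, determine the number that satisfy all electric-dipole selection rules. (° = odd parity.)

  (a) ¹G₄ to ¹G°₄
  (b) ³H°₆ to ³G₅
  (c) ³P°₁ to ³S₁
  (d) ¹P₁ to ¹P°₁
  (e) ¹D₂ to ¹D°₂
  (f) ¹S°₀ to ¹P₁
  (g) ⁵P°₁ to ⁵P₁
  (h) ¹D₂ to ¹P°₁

(a) allowed
(b) allowed
(c) allowed
(d) allowed
(e) allowed
(f) allowed
(g) allowed
(h) allowed
Total allowed: 8 of 8.

8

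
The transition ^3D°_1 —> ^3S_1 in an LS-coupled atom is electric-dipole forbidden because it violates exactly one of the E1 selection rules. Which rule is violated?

Reading off the term symbols: S 1→1, L 2→0, J 1→1, parity odd→even.
Parity must change: odd → even — satisfied.
ΔS = 0: S: 1 → 1 — satisfied.
ΔL = 0, ±1 (not L=0↔0): L: 2 → 0, ΔL = -2 — violated.
ΔJ = 0, ±1 (not J=0↔0): J: 1 → 1, ΔJ = +0 — satisfied.

the ΔL = 0, ±1 rule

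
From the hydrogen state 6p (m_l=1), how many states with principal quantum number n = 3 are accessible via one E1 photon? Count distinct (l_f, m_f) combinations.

E1 requires Δl = ±1, so l_f ∈ {0, 2}; with 0 ≤ l_f ≤ n_f−1 = 2, the allowed l_f values are {0, 2}.
For l_f = 0: m_f ∈ {m_i−1, m_i, m_i+1} ∩ [−0, 0] = {0} → 1 state.
For l_f = 2: m_f ∈ {m_i−1, m_i, m_i+1} ∩ [−2, 2] = {0, 1, 2} → 3 states.
Total: 4.

4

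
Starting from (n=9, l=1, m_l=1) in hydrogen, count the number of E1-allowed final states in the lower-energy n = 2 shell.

1

E1 requires Δl = ±1, so l_f ∈ {0, 2}; with 0 ≤ l_f ≤ n_f−1 = 1, the allowed l_f values are {0}.
For l_f = 0: m_f ∈ {m_i−1, m_i, m_i+1} ∩ [−0, 0] = {0} → 1 state.
Total: 1.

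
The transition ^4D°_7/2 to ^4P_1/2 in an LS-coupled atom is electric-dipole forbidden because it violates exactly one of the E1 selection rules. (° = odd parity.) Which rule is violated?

Initial level: S=3/2, L=2, J=7/2, parity odd. Final level: S=3/2, L=1, J=1/2, parity even.
ΔJ = 0, ±1 (not J=0↔0): J: 7/2 → 1/2, ΔJ = -3 — fails.
ΔL = 0, ±1 (not L=0↔0): L: 2 → 1, ΔL = -1 — ok.
ΔS = 0: S: 3/2 → 3/2 — ok.
Parity must change: odd → even — ok.

the ΔJ = 0, ±1 rule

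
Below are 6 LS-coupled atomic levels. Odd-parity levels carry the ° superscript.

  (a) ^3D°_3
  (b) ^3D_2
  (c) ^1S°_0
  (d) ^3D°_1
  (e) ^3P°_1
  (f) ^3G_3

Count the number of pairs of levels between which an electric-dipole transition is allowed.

(a)–(b): allowed.
(a)–(c): forbidden (parity, ΔS, ΔL, ΔJ).
(a)–(d): forbidden (parity, ΔJ).
(a)–(e): forbidden (parity, ΔJ).
(a)–(f): forbidden (ΔL).
(b)–(c): forbidden (ΔS, ΔL, ΔJ).
(b)–(d): allowed.
(b)–(e): allowed.
(b)–(f): forbidden (parity, ΔL).
(c)–(d): forbidden (parity, ΔS, ΔL).
(c)–(e): forbidden (parity, ΔS).
(c)–(f): forbidden (ΔS, ΔL, ΔJ).
(d)–(e): forbidden (parity).
(d)–(f): forbidden (ΔL, ΔJ).
(e)–(f): forbidden (ΔL, ΔJ).
Allowed pairs: 3 of 15.

3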